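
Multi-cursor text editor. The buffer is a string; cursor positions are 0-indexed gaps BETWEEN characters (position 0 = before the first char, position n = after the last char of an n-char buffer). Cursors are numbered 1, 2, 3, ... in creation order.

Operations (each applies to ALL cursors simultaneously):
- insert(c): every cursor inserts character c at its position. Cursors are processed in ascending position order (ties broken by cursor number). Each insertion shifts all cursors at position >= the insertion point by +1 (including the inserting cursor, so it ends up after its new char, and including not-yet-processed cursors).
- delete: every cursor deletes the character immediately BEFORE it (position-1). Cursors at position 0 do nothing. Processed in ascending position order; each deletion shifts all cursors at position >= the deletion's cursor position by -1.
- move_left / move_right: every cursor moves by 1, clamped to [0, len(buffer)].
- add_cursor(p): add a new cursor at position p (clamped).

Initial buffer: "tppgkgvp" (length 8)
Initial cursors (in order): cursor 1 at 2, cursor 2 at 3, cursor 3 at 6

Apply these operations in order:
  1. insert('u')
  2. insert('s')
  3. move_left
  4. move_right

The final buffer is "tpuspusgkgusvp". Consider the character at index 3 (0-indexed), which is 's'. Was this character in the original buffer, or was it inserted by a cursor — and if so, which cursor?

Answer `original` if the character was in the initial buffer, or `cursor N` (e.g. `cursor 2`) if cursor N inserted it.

After op 1 (insert('u')): buffer="tpupugkguvp" (len 11), cursors c1@3 c2@5 c3@9, authorship ..1.2...3..
After op 2 (insert('s')): buffer="tpuspusgkgusvp" (len 14), cursors c1@4 c2@7 c3@12, authorship ..11.22...33..
After op 3 (move_left): buffer="tpuspusgkgusvp" (len 14), cursors c1@3 c2@6 c3@11, authorship ..11.22...33..
After op 4 (move_right): buffer="tpuspusgkgusvp" (len 14), cursors c1@4 c2@7 c3@12, authorship ..11.22...33..
Authorship (.=original, N=cursor N): . . 1 1 . 2 2 . . . 3 3 . .
Index 3: author = 1

Answer: cursor 1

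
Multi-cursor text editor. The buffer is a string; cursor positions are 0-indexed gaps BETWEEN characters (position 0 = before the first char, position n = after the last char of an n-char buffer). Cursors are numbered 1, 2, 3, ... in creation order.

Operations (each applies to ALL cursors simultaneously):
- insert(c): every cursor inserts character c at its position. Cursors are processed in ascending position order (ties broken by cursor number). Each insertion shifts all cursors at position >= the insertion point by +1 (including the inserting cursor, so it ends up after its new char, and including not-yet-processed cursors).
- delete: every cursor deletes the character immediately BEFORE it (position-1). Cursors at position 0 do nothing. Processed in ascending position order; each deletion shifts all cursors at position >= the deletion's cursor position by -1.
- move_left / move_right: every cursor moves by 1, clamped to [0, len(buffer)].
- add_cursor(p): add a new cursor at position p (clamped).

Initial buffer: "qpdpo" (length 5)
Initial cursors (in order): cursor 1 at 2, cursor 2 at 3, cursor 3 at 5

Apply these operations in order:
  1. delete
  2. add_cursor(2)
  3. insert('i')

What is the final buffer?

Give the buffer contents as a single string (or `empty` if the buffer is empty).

After op 1 (delete): buffer="qp" (len 2), cursors c1@1 c2@1 c3@2, authorship ..
After op 2 (add_cursor(2)): buffer="qp" (len 2), cursors c1@1 c2@1 c3@2 c4@2, authorship ..
After op 3 (insert('i')): buffer="qiipii" (len 6), cursors c1@3 c2@3 c3@6 c4@6, authorship .12.34

Answer: qiipii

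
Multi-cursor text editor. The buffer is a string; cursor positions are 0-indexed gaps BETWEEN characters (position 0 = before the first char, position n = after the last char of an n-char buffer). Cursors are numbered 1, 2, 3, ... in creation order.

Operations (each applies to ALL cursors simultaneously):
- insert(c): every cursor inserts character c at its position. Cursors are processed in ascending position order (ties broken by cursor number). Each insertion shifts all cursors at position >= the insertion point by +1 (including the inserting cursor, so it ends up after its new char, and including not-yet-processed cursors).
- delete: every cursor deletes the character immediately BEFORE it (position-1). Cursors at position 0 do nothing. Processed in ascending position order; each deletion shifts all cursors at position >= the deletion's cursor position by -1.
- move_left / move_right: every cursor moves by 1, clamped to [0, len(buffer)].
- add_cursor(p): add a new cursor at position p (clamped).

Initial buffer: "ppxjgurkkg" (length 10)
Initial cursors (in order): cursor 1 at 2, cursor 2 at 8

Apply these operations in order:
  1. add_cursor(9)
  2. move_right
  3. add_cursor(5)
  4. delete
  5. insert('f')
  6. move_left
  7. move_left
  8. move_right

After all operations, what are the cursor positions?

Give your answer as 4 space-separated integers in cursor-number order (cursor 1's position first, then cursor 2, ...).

Answer: 2 9 9 4

Derivation:
After op 1 (add_cursor(9)): buffer="ppxjgurkkg" (len 10), cursors c1@2 c2@8 c3@9, authorship ..........
After op 2 (move_right): buffer="ppxjgurkkg" (len 10), cursors c1@3 c2@9 c3@10, authorship ..........
After op 3 (add_cursor(5)): buffer="ppxjgurkkg" (len 10), cursors c1@3 c4@5 c2@9 c3@10, authorship ..........
After op 4 (delete): buffer="ppjurk" (len 6), cursors c1@2 c4@3 c2@6 c3@6, authorship ......
After op 5 (insert('f')): buffer="ppfjfurkff" (len 10), cursors c1@3 c4@5 c2@10 c3@10, authorship ..1.4...23
After op 6 (move_left): buffer="ppfjfurkff" (len 10), cursors c1@2 c4@4 c2@9 c3@9, authorship ..1.4...23
After op 7 (move_left): buffer="ppfjfurkff" (len 10), cursors c1@1 c4@3 c2@8 c3@8, authorship ..1.4...23
After op 8 (move_right): buffer="ppfjfurkff" (len 10), cursors c1@2 c4@4 c2@9 c3@9, authorship ..1.4...23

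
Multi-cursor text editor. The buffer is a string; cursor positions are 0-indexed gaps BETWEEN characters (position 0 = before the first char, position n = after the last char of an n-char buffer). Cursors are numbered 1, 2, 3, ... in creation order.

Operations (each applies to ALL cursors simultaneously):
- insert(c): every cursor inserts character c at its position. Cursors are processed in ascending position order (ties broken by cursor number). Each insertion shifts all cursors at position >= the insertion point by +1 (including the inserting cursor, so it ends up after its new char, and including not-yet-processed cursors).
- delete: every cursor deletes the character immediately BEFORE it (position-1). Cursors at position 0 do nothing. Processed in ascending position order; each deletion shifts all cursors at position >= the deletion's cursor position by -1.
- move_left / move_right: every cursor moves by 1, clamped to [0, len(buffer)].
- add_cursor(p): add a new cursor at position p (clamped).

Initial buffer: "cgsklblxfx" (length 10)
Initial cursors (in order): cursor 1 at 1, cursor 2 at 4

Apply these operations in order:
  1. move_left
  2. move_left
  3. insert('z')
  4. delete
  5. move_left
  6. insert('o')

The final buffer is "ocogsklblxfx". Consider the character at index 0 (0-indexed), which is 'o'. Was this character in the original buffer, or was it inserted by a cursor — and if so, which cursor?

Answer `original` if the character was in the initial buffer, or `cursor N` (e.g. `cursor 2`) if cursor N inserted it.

After op 1 (move_left): buffer="cgsklblxfx" (len 10), cursors c1@0 c2@3, authorship ..........
After op 2 (move_left): buffer="cgsklblxfx" (len 10), cursors c1@0 c2@2, authorship ..........
After op 3 (insert('z')): buffer="zcgzsklblxfx" (len 12), cursors c1@1 c2@4, authorship 1..2........
After op 4 (delete): buffer="cgsklblxfx" (len 10), cursors c1@0 c2@2, authorship ..........
After op 5 (move_left): buffer="cgsklblxfx" (len 10), cursors c1@0 c2@1, authorship ..........
After op 6 (insert('o')): buffer="ocogsklblxfx" (len 12), cursors c1@1 c2@3, authorship 1.2.........
Authorship (.=original, N=cursor N): 1 . 2 . . . . . . . . .
Index 0: author = 1

Answer: cursor 1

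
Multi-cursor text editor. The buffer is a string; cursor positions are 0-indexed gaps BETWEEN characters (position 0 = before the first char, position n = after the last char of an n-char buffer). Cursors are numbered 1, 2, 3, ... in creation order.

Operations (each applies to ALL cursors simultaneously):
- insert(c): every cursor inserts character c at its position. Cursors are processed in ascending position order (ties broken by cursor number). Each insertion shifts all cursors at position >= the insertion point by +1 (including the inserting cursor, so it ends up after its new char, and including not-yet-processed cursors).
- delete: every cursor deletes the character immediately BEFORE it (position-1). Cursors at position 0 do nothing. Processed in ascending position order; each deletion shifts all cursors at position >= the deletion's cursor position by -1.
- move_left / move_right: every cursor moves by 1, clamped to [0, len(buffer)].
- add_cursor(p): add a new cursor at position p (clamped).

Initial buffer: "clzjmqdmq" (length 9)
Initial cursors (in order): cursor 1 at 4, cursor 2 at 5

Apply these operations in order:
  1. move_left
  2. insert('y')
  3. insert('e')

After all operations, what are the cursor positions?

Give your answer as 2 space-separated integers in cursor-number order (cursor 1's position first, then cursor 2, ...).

Answer: 5 8

Derivation:
After op 1 (move_left): buffer="clzjmqdmq" (len 9), cursors c1@3 c2@4, authorship .........
After op 2 (insert('y')): buffer="clzyjymqdmq" (len 11), cursors c1@4 c2@6, authorship ...1.2.....
After op 3 (insert('e')): buffer="clzyejyemqdmq" (len 13), cursors c1@5 c2@8, authorship ...11.22.....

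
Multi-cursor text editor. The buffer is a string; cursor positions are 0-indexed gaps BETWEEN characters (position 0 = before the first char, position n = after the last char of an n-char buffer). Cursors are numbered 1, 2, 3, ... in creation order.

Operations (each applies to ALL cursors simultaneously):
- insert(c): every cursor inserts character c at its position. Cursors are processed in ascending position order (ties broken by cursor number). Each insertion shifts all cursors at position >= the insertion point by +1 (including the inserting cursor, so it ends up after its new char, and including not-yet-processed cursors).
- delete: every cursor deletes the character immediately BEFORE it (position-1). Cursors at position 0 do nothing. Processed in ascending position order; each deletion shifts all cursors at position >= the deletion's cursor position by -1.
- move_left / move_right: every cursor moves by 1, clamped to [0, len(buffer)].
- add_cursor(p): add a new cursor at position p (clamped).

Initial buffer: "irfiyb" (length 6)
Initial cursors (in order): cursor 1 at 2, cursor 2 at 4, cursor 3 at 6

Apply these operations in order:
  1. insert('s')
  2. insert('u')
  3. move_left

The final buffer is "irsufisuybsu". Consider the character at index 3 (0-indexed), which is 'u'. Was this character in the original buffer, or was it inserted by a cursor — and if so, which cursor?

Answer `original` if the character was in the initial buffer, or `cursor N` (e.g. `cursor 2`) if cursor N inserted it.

After op 1 (insert('s')): buffer="irsfisybs" (len 9), cursors c1@3 c2@6 c3@9, authorship ..1..2..3
After op 2 (insert('u')): buffer="irsufisuybsu" (len 12), cursors c1@4 c2@8 c3@12, authorship ..11..22..33
After op 3 (move_left): buffer="irsufisuybsu" (len 12), cursors c1@3 c2@7 c3@11, authorship ..11..22..33
Authorship (.=original, N=cursor N): . . 1 1 . . 2 2 . . 3 3
Index 3: author = 1

Answer: cursor 1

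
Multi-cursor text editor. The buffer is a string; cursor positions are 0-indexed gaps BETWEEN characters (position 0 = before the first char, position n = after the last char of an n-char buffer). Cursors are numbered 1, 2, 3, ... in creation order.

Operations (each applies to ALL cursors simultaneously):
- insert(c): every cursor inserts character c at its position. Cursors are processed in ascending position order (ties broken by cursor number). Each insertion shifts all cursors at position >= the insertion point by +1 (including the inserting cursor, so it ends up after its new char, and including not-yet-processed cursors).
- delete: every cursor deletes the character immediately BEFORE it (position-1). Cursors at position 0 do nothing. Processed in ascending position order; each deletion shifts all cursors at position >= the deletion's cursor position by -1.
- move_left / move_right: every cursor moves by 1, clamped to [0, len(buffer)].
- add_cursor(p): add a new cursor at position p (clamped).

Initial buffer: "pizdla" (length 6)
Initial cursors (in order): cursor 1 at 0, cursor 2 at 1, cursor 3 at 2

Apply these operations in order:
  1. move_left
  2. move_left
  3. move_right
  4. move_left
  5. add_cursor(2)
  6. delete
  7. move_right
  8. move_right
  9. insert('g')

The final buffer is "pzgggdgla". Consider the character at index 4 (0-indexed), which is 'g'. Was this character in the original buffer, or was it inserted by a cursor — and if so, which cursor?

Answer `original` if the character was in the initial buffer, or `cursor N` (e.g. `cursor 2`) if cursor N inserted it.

After op 1 (move_left): buffer="pizdla" (len 6), cursors c1@0 c2@0 c3@1, authorship ......
After op 2 (move_left): buffer="pizdla" (len 6), cursors c1@0 c2@0 c3@0, authorship ......
After op 3 (move_right): buffer="pizdla" (len 6), cursors c1@1 c2@1 c3@1, authorship ......
After op 4 (move_left): buffer="pizdla" (len 6), cursors c1@0 c2@0 c3@0, authorship ......
After op 5 (add_cursor(2)): buffer="pizdla" (len 6), cursors c1@0 c2@0 c3@0 c4@2, authorship ......
After op 6 (delete): buffer="pzdla" (len 5), cursors c1@0 c2@0 c3@0 c4@1, authorship .....
After op 7 (move_right): buffer="pzdla" (len 5), cursors c1@1 c2@1 c3@1 c4@2, authorship .....
After op 8 (move_right): buffer="pzdla" (len 5), cursors c1@2 c2@2 c3@2 c4@3, authorship .....
After op 9 (insert('g')): buffer="pzgggdgla" (len 9), cursors c1@5 c2@5 c3@5 c4@7, authorship ..123.4..
Authorship (.=original, N=cursor N): . . 1 2 3 . 4 . .
Index 4: author = 3

Answer: cursor 3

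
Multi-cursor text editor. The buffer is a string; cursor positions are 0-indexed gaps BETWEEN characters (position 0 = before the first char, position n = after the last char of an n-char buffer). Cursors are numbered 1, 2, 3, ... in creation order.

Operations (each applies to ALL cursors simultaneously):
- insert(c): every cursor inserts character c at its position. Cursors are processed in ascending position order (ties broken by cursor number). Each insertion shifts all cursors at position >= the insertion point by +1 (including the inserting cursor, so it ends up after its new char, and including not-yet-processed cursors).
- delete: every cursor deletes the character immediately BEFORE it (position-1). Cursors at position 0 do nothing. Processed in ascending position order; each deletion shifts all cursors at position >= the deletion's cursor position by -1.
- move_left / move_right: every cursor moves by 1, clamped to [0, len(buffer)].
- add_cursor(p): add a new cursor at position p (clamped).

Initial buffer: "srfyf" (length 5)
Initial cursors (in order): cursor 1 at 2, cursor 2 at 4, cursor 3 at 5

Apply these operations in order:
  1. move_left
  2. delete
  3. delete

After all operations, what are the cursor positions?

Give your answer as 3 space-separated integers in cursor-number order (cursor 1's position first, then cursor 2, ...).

Answer: 0 0 0

Derivation:
After op 1 (move_left): buffer="srfyf" (len 5), cursors c1@1 c2@3 c3@4, authorship .....
After op 2 (delete): buffer="rf" (len 2), cursors c1@0 c2@1 c3@1, authorship ..
After op 3 (delete): buffer="f" (len 1), cursors c1@0 c2@0 c3@0, authorship .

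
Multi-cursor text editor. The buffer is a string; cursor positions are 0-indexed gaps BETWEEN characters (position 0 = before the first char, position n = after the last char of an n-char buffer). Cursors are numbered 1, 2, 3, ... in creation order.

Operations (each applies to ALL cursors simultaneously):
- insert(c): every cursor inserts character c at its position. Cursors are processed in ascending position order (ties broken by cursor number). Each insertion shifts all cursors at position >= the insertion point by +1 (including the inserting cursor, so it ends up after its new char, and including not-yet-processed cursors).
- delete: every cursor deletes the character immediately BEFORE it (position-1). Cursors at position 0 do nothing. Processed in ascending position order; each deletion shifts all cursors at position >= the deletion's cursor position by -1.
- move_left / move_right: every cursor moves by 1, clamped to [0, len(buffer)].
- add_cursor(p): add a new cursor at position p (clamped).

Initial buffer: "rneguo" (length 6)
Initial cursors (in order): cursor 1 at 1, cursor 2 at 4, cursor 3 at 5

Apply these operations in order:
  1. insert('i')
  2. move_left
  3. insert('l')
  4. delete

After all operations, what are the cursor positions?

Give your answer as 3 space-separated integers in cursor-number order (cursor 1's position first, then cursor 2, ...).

Answer: 1 5 7

Derivation:
After op 1 (insert('i')): buffer="rinegiuio" (len 9), cursors c1@2 c2@6 c3@8, authorship .1...2.3.
After op 2 (move_left): buffer="rinegiuio" (len 9), cursors c1@1 c2@5 c3@7, authorship .1...2.3.
After op 3 (insert('l')): buffer="rlinegliulio" (len 12), cursors c1@2 c2@7 c3@10, authorship .11...22.33.
After op 4 (delete): buffer="rinegiuio" (len 9), cursors c1@1 c2@5 c3@7, authorship .1...2.3.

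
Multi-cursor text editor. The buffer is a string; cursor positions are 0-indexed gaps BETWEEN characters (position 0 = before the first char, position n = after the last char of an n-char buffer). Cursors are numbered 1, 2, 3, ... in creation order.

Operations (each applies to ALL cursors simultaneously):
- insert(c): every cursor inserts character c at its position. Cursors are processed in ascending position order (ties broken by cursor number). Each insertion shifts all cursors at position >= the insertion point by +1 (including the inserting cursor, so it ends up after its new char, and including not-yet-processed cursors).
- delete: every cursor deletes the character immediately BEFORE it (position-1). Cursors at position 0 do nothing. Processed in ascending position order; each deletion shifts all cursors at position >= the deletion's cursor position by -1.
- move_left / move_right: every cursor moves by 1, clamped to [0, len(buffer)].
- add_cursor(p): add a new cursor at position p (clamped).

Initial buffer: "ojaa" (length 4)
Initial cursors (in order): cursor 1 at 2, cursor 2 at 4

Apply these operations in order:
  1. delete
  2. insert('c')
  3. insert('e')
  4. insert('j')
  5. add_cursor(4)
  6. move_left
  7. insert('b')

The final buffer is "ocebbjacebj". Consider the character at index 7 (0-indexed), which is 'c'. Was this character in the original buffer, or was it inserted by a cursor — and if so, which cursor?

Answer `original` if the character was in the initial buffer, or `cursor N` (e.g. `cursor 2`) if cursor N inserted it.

Answer: cursor 2

Derivation:
After op 1 (delete): buffer="oa" (len 2), cursors c1@1 c2@2, authorship ..
After op 2 (insert('c')): buffer="ocac" (len 4), cursors c1@2 c2@4, authorship .1.2
After op 3 (insert('e')): buffer="oceace" (len 6), cursors c1@3 c2@6, authorship .11.22
After op 4 (insert('j')): buffer="ocejacej" (len 8), cursors c1@4 c2@8, authorship .111.222
After op 5 (add_cursor(4)): buffer="ocejacej" (len 8), cursors c1@4 c3@4 c2@8, authorship .111.222
After op 6 (move_left): buffer="ocejacej" (len 8), cursors c1@3 c3@3 c2@7, authorship .111.222
After op 7 (insert('b')): buffer="ocebbjacebj" (len 11), cursors c1@5 c3@5 c2@10, authorship .11131.2222
Authorship (.=original, N=cursor N): . 1 1 1 3 1 . 2 2 2 2
Index 7: author = 2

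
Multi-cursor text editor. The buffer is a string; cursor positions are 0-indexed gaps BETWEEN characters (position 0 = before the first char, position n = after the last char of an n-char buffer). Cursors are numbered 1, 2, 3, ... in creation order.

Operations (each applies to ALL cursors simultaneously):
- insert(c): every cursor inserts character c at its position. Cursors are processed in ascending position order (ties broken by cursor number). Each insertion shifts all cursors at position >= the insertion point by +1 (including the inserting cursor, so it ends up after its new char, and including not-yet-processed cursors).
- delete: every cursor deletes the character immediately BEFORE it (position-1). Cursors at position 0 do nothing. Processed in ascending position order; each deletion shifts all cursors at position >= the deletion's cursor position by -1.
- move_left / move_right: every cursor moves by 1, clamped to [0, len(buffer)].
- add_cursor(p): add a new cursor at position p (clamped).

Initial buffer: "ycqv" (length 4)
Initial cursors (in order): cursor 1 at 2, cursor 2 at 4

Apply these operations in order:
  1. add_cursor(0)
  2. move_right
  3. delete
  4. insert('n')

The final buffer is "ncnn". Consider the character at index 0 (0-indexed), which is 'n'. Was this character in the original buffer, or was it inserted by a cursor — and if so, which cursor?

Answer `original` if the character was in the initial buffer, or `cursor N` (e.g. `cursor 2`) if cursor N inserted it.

Answer: cursor 3

Derivation:
After op 1 (add_cursor(0)): buffer="ycqv" (len 4), cursors c3@0 c1@2 c2@4, authorship ....
After op 2 (move_right): buffer="ycqv" (len 4), cursors c3@1 c1@3 c2@4, authorship ....
After op 3 (delete): buffer="c" (len 1), cursors c3@0 c1@1 c2@1, authorship .
After op 4 (insert('n')): buffer="ncnn" (len 4), cursors c3@1 c1@4 c2@4, authorship 3.12
Authorship (.=original, N=cursor N): 3 . 1 2
Index 0: author = 3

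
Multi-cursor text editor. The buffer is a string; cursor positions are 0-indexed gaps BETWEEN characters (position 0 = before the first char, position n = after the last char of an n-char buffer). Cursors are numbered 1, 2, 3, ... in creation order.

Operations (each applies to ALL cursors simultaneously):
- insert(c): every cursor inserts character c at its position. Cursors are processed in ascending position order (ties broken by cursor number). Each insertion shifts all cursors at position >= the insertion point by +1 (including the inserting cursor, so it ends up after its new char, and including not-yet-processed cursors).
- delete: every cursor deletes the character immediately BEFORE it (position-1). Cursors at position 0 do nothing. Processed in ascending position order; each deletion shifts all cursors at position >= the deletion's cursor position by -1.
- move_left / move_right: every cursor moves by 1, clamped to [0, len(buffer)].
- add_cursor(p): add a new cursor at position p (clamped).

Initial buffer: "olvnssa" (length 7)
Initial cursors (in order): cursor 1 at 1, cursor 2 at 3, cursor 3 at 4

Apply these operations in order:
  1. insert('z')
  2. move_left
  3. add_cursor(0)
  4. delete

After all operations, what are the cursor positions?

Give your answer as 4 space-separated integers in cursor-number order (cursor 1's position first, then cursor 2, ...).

After op 1 (insert('z')): buffer="ozlvznzssa" (len 10), cursors c1@2 c2@5 c3@7, authorship .1..2.3...
After op 2 (move_left): buffer="ozlvznzssa" (len 10), cursors c1@1 c2@4 c3@6, authorship .1..2.3...
After op 3 (add_cursor(0)): buffer="ozlvznzssa" (len 10), cursors c4@0 c1@1 c2@4 c3@6, authorship .1..2.3...
After op 4 (delete): buffer="zlzzssa" (len 7), cursors c1@0 c4@0 c2@2 c3@3, authorship 1.23...

Answer: 0 2 3 0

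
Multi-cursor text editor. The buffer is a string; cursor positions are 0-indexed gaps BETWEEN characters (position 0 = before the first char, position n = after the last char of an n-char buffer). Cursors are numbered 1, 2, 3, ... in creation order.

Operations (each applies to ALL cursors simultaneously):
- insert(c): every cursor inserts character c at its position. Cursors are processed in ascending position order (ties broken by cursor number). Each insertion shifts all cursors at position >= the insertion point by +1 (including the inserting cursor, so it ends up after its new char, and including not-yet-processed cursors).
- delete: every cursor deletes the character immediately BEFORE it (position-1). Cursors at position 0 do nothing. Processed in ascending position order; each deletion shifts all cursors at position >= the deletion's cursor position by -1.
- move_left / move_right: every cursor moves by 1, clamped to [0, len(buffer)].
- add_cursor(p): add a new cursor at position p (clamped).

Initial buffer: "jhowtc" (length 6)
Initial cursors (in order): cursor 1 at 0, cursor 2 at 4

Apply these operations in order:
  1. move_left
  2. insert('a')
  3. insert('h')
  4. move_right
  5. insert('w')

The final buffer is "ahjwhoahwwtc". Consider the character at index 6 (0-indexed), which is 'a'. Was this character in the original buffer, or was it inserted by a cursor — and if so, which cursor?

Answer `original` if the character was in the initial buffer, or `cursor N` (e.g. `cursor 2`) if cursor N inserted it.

Answer: cursor 2

Derivation:
After op 1 (move_left): buffer="jhowtc" (len 6), cursors c1@0 c2@3, authorship ......
After op 2 (insert('a')): buffer="ajhoawtc" (len 8), cursors c1@1 c2@5, authorship 1...2...
After op 3 (insert('h')): buffer="ahjhoahwtc" (len 10), cursors c1@2 c2@7, authorship 11...22...
After op 4 (move_right): buffer="ahjhoahwtc" (len 10), cursors c1@3 c2@8, authorship 11...22...
After op 5 (insert('w')): buffer="ahjwhoahwwtc" (len 12), cursors c1@4 c2@10, authorship 11.1..22.2..
Authorship (.=original, N=cursor N): 1 1 . 1 . . 2 2 . 2 . .
Index 6: author = 2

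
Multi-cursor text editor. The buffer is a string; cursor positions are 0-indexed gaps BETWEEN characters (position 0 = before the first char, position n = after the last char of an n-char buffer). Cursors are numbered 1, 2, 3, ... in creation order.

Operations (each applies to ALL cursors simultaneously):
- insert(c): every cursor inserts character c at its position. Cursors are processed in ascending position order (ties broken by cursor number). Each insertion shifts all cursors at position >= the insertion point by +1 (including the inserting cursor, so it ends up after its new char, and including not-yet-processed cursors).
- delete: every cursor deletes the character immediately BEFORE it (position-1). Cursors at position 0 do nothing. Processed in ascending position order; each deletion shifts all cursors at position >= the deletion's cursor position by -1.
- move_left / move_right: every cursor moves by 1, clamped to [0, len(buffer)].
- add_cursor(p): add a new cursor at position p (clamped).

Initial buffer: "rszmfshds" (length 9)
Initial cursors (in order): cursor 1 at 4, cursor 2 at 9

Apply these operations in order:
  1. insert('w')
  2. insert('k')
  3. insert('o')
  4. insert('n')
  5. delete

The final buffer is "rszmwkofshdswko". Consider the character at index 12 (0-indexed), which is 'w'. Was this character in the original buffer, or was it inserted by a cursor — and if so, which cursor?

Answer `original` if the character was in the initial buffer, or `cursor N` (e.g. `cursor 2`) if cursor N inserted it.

After op 1 (insert('w')): buffer="rszmwfshdsw" (len 11), cursors c1@5 c2@11, authorship ....1.....2
After op 2 (insert('k')): buffer="rszmwkfshdswk" (len 13), cursors c1@6 c2@13, authorship ....11.....22
After op 3 (insert('o')): buffer="rszmwkofshdswko" (len 15), cursors c1@7 c2@15, authorship ....111.....222
After op 4 (insert('n')): buffer="rszmwkonfshdswkon" (len 17), cursors c1@8 c2@17, authorship ....1111.....2222
After op 5 (delete): buffer="rszmwkofshdswko" (len 15), cursors c1@7 c2@15, authorship ....111.....222
Authorship (.=original, N=cursor N): . . . . 1 1 1 . . . . . 2 2 2
Index 12: author = 2

Answer: cursor 2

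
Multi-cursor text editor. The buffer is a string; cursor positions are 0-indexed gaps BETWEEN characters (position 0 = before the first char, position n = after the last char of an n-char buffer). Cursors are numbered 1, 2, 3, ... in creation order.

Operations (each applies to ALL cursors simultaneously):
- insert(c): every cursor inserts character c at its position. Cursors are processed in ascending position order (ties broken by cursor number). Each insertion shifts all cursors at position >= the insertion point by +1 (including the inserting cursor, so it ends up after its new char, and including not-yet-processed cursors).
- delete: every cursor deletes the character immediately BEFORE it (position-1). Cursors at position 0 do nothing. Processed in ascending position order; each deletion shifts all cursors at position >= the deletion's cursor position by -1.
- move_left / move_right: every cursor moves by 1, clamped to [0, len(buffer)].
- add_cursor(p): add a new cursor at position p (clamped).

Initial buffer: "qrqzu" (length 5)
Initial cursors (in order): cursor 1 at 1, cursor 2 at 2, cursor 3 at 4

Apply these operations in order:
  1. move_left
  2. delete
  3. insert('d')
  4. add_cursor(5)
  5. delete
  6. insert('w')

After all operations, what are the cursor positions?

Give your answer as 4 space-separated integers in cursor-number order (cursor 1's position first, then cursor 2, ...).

Answer: 2 2 5 5

Derivation:
After op 1 (move_left): buffer="qrqzu" (len 5), cursors c1@0 c2@1 c3@3, authorship .....
After op 2 (delete): buffer="rzu" (len 3), cursors c1@0 c2@0 c3@1, authorship ...
After op 3 (insert('d')): buffer="ddrdzu" (len 6), cursors c1@2 c2@2 c3@4, authorship 12.3..
After op 4 (add_cursor(5)): buffer="ddrdzu" (len 6), cursors c1@2 c2@2 c3@4 c4@5, authorship 12.3..
After op 5 (delete): buffer="ru" (len 2), cursors c1@0 c2@0 c3@1 c4@1, authorship ..
After op 6 (insert('w')): buffer="wwrwwu" (len 6), cursors c1@2 c2@2 c3@5 c4@5, authorship 12.34.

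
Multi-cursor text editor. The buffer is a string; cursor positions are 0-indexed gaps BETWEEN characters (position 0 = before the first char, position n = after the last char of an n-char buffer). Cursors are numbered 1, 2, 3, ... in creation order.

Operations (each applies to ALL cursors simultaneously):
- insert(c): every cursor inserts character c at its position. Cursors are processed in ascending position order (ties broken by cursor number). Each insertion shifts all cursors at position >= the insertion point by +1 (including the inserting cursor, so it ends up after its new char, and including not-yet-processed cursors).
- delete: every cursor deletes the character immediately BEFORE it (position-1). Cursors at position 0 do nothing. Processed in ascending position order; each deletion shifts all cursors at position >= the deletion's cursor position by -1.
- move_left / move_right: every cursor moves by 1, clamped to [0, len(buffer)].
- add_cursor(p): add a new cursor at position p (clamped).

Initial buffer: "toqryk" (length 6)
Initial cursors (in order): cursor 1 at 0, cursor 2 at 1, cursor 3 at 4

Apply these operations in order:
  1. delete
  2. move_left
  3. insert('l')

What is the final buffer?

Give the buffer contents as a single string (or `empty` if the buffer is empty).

Answer: llolqyk

Derivation:
After op 1 (delete): buffer="oqyk" (len 4), cursors c1@0 c2@0 c3@2, authorship ....
After op 2 (move_left): buffer="oqyk" (len 4), cursors c1@0 c2@0 c3@1, authorship ....
After op 3 (insert('l')): buffer="llolqyk" (len 7), cursors c1@2 c2@2 c3@4, authorship 12.3...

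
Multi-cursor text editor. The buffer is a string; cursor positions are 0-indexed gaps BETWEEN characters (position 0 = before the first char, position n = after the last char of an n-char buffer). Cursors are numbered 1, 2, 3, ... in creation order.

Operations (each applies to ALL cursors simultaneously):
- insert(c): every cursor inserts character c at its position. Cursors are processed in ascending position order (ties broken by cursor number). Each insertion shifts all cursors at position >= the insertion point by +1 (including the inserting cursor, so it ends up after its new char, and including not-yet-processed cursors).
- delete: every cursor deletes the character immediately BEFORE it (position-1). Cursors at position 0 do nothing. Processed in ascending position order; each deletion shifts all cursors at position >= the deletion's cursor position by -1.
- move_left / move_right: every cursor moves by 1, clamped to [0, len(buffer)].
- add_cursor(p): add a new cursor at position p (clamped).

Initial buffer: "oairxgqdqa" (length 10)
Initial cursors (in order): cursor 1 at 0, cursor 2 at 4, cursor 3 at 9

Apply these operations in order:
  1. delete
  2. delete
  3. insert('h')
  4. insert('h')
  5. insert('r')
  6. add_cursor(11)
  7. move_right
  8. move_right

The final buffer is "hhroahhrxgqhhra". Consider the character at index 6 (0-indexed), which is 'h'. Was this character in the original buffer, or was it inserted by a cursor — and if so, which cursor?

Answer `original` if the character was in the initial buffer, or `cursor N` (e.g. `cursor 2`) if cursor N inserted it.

After op 1 (delete): buffer="oaixgqda" (len 8), cursors c1@0 c2@3 c3@7, authorship ........
After op 2 (delete): buffer="oaxgqa" (len 6), cursors c1@0 c2@2 c3@5, authorship ......
After op 3 (insert('h')): buffer="hoahxgqha" (len 9), cursors c1@1 c2@4 c3@8, authorship 1..2...3.
After op 4 (insert('h')): buffer="hhoahhxgqhha" (len 12), cursors c1@2 c2@6 c3@11, authorship 11..22...33.
After op 5 (insert('r')): buffer="hhroahhrxgqhhra" (len 15), cursors c1@3 c2@8 c3@14, authorship 111..222...333.
After op 6 (add_cursor(11)): buffer="hhroahhrxgqhhra" (len 15), cursors c1@3 c2@8 c4@11 c3@14, authorship 111..222...333.
After op 7 (move_right): buffer="hhroahhrxgqhhra" (len 15), cursors c1@4 c2@9 c4@12 c3@15, authorship 111..222...333.
After op 8 (move_right): buffer="hhroahhrxgqhhra" (len 15), cursors c1@5 c2@10 c4@13 c3@15, authorship 111..222...333.
Authorship (.=original, N=cursor N): 1 1 1 . . 2 2 2 . . . 3 3 3 .
Index 6: author = 2

Answer: cursor 2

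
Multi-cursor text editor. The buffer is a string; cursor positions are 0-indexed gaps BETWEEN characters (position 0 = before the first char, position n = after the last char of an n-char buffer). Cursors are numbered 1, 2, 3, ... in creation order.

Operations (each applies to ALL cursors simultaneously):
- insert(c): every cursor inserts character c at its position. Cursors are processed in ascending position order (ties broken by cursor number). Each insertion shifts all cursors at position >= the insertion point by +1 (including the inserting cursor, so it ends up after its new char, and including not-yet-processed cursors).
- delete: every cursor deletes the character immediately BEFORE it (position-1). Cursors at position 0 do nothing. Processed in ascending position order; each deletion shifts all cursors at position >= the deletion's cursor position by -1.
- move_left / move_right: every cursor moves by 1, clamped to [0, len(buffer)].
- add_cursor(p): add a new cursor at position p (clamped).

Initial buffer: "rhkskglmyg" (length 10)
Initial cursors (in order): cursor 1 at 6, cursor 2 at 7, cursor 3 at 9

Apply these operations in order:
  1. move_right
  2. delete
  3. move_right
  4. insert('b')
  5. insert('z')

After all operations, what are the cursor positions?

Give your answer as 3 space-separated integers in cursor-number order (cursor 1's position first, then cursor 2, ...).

Answer: 13 13 13

Derivation:
After op 1 (move_right): buffer="rhkskglmyg" (len 10), cursors c1@7 c2@8 c3@10, authorship ..........
After op 2 (delete): buffer="rhkskgy" (len 7), cursors c1@6 c2@6 c3@7, authorship .......
After op 3 (move_right): buffer="rhkskgy" (len 7), cursors c1@7 c2@7 c3@7, authorship .......
After op 4 (insert('b')): buffer="rhkskgybbb" (len 10), cursors c1@10 c2@10 c3@10, authorship .......123
After op 5 (insert('z')): buffer="rhkskgybbbzzz" (len 13), cursors c1@13 c2@13 c3@13, authorship .......123123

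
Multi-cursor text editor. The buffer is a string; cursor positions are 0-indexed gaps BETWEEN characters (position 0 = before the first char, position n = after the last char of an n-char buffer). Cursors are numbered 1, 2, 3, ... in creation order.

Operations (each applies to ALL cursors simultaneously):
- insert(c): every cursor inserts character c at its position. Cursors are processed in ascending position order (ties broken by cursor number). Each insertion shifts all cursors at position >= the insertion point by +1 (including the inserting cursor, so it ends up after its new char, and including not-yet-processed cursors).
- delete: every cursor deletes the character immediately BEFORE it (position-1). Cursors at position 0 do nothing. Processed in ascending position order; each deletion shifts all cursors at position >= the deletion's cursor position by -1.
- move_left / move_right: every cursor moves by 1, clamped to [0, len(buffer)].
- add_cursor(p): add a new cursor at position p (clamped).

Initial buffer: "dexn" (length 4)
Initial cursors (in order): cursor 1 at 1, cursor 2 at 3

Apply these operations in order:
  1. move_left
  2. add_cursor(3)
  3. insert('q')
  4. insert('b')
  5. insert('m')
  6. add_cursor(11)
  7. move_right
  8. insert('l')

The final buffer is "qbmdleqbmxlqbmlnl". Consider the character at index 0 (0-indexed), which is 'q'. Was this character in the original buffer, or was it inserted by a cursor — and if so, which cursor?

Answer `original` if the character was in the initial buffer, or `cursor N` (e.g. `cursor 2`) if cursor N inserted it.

Answer: cursor 1

Derivation:
After op 1 (move_left): buffer="dexn" (len 4), cursors c1@0 c2@2, authorship ....
After op 2 (add_cursor(3)): buffer="dexn" (len 4), cursors c1@0 c2@2 c3@3, authorship ....
After op 3 (insert('q')): buffer="qdeqxqn" (len 7), cursors c1@1 c2@4 c3@6, authorship 1..2.3.
After op 4 (insert('b')): buffer="qbdeqbxqbn" (len 10), cursors c1@2 c2@6 c3@9, authorship 11..22.33.
After op 5 (insert('m')): buffer="qbmdeqbmxqbmn" (len 13), cursors c1@3 c2@8 c3@12, authorship 111..222.333.
After op 6 (add_cursor(11)): buffer="qbmdeqbmxqbmn" (len 13), cursors c1@3 c2@8 c4@11 c3@12, authorship 111..222.333.
After op 7 (move_right): buffer="qbmdeqbmxqbmn" (len 13), cursors c1@4 c2@9 c4@12 c3@13, authorship 111..222.333.
After op 8 (insert('l')): buffer="qbmdleqbmxlqbmlnl" (len 17), cursors c1@5 c2@11 c4@15 c3@17, authorship 111.1.222.23334.3
Authorship (.=original, N=cursor N): 1 1 1 . 1 . 2 2 2 . 2 3 3 3 4 . 3
Index 0: author = 1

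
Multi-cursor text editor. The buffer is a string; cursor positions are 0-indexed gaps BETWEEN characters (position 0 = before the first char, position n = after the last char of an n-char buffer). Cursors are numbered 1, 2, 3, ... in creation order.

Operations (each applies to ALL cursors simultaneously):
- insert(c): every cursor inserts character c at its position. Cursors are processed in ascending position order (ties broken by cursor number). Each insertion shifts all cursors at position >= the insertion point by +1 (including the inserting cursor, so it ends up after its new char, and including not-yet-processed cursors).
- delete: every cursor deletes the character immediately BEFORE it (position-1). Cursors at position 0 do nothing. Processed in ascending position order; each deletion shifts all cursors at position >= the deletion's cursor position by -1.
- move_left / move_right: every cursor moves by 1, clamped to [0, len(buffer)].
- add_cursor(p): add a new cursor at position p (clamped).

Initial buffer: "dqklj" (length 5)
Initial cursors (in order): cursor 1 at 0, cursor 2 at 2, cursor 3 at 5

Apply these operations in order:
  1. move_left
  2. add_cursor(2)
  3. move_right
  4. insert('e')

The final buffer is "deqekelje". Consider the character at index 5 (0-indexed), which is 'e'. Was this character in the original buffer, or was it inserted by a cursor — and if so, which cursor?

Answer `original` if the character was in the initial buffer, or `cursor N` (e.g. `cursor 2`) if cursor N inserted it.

Answer: cursor 4

Derivation:
After op 1 (move_left): buffer="dqklj" (len 5), cursors c1@0 c2@1 c3@4, authorship .....
After op 2 (add_cursor(2)): buffer="dqklj" (len 5), cursors c1@0 c2@1 c4@2 c3@4, authorship .....
After op 3 (move_right): buffer="dqklj" (len 5), cursors c1@1 c2@2 c4@3 c3@5, authorship .....
After op 4 (insert('e')): buffer="deqekelje" (len 9), cursors c1@2 c2@4 c4@6 c3@9, authorship .1.2.4..3
Authorship (.=original, N=cursor N): . 1 . 2 . 4 . . 3
Index 5: author = 4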